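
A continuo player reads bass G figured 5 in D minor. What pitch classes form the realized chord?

G, Bb, D

The written figures 5 are shorthand for 5/3: the 3 is implied.
A third above G in this key is Bb.
A fifth above G in this key is D.
Together with the bass G, this spells G minor in root position.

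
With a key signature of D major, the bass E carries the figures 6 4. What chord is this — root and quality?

The figures 6 4 indicate a triad in second inversion.
In second inversion the root lies a fourth above the bass: a fourth above E in D major is A.
The chord tones are E, A, C#, giving A major.

A major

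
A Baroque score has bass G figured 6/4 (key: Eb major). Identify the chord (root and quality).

The figures 6/4 indicate a triad in second inversion.
In second inversion the root lies a fourth above the bass: a fourth above G in Eb major is C.
The chord tones are G, C, Eb, giving C minor.

C minor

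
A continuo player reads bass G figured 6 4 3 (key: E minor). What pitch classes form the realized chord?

A third above G in this key is B.
A fourth above G in this key is C.
A sixth above G in this key is E.
Together with the bass G, this spells C major seventh in second inversion.

G, B, C, E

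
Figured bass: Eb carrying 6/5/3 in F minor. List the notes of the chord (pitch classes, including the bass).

A third above Eb in this key is G.
A fifth above Eb in this key is Bb.
A sixth above Eb in this key is C.
Together with the bass Eb, this spells C minor seventh in first inversion.

Eb, G, Bb, C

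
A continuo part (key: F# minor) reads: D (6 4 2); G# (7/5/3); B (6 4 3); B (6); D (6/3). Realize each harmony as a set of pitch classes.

D (6/4/2): D, E, G#, B.
G# (7/5/3): G#, B, D, F#.
B (6/4/3): B, D, E, G#.
B (6/3): B, D, G#.
D (6/3): D, F#, B.

D, E, G#, B | G#, B, D, F# | B, D, E, G# | B, D, G# | D, F#, B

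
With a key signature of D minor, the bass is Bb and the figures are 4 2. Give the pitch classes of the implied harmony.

Bb, C, E, G

The written figures 4 2 are shorthand for 6/4/2: the 6 is implied.
A second above Bb in this key is C.
A fourth above Bb in this key is E.
A sixth above Bb in this key is G.
Together with the bass Bb, this spells C dominant seventh in third inversion.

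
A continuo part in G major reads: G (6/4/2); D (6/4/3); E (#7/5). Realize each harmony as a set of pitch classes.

G (6/4/2): G, A, C, E.
D (6/4/3): D, F#, G, B.
E (#7/5/3): E, G, B, D#.

G, A, C, E | D, F#, G, B | E, G, B, D#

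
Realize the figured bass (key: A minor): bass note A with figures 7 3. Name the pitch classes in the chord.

A, C, E, G

The written figures 7 3 are shorthand for 7/5/3: the 5 is implied.
A third above A in this key is C.
A fifth above A in this key is E.
A seventh above A in this key is G.
Together with the bass A, this spells A minor seventh in root position.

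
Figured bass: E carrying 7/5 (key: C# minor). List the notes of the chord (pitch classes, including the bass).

The written figures 7/5 are shorthand for 7/5/3: the 3 is implied.
A third above E in this key is G#.
A fifth above E in this key is B.
A seventh above E in this key is D#.
Together with the bass E, this spells E major seventh in root position.

E, G#, B, D#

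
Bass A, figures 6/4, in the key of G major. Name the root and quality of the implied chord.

The figures 6/4 indicate a triad in second inversion.
In second inversion the root lies a fourth above the bass: a fourth above A in G major is D.
The chord tones are A, D, F#, giving D major.

D major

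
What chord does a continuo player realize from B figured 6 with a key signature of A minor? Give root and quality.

G major

The figures 6 indicate a triad in first inversion.
In first inversion the root lies a sixth above the bass: a sixth above B in A minor is G.
The chord tones are B, D, G, giving G major.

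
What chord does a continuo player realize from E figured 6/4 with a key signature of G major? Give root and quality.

The figures 6/4 indicate a triad in second inversion.
In second inversion the root lies a fourth above the bass: a fourth above E in G major is A.
The chord tones are E, A, C, giving A minor.

A minor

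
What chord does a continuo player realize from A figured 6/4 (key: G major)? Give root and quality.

The figures 6/4 indicate a triad in second inversion.
In second inversion the root lies a fourth above the bass: a fourth above A in G major is D.
The chord tones are A, D, F#, giving D major.

D major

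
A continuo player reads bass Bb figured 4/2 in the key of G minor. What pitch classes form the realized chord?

Bb, C, Eb, G

The written figures 4/2 are shorthand for 6/4/2: the 6 is implied.
A second above Bb in this key is C.
A fourth above Bb in this key is Eb.
A sixth above Bb in this key is G.
Together with the bass Bb, this spells C minor seventh in third inversion.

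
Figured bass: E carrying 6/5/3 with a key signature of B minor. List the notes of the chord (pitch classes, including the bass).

E, G, B, C#

A third above E in this key is G.
A fifth above E in this key is B.
A sixth above E in this key is C#.
Together with the bass E, this spells C# half-diminished seventh in first inversion.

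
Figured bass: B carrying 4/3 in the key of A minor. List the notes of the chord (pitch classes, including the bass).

B, D, E, G

The written figures 4/3 are shorthand for 6/4/3: the 6 is implied.
A third above B in this key is D.
A fourth above B in this key is E.
A sixth above B in this key is G.
Together with the bass B, this spells E minor seventh in second inversion.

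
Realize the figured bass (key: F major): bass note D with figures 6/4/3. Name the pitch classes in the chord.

D, F, G, Bb

A third above D in this key is F.
A fourth above D in this key is G.
A sixth above D in this key is Bb.
Together with the bass D, this spells G minor seventh in second inversion.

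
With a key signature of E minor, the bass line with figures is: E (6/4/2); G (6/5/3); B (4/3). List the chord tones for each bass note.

E, F#, A, C | G, B, D, E | B, D, E, G

E (6/4/2): E, F#, A, C.
G (6/5/3): G, B, D, E.
B (6/4/3): B, D, E, G.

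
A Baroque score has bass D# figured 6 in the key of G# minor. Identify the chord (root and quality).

B major

The figures 6 indicate a triad in first inversion.
In first inversion the root lies a sixth above the bass: a sixth above D# in G# minor is B.
The chord tones are D#, F#, B, giving B major.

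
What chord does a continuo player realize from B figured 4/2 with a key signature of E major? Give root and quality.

C# minor seventh

The figures 4/2 indicate a seventh chord in third inversion.
In third inversion the root lies a second above the bass: a second above B in E major is C#.
The chord tones are B, C#, E, G#, giving C# minor seventh.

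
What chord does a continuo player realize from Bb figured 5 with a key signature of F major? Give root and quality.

Bb major

The figures 5 indicate a triad in root position.
In root position the bass is the root, so the root is Bb.
The chord tones are Bb, D, F, giving Bb major.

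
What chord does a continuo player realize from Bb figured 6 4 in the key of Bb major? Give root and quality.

Eb major

The figures 6 4 indicate a triad in second inversion.
In second inversion the root lies a fourth above the bass: a fourth above Bb in Bb major is Eb.
The chord tones are Bb, Eb, G, giving Eb major.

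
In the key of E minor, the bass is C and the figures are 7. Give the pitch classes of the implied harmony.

C, E, G, B

The written figures 7 are shorthand for 7/5/3: the 5/3 are implied.
A third above C in this key is E.
A fifth above C in this key is G.
A seventh above C in this key is B.
Together with the bass C, this spells C major seventh in root position.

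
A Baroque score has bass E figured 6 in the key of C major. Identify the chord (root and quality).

The figures 6 indicate a triad in first inversion.
In first inversion the root lies a sixth above the bass: a sixth above E in C major is C.
The chord tones are E, G, C, giving C major.

C major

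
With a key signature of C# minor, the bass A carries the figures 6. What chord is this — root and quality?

F# minor

The figures 6 indicate a triad in first inversion.
In first inversion the root lies a sixth above the bass: a sixth above A in C# minor is F#.
The chord tones are A, C#, F#, giving F# minor.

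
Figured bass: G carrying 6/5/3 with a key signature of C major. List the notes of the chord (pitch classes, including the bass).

G, B, D, E

A third above G in this key is B.
A fifth above G in this key is D.
A sixth above G in this key is E.
Together with the bass G, this spells E minor seventh in first inversion.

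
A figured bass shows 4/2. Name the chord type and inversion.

4/2 is shorthand for 6/4/2.
Intervals of 6/4/2 above the bass form a seventh chord; the bass is the seventh, so this is third inversion.

seventh chord, third inversion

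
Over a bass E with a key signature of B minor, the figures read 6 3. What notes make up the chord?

A third above E in this key is G.
A sixth above E in this key is C#.
Together with the bass E, this spells C# diminished in first inversion.

E, G, C#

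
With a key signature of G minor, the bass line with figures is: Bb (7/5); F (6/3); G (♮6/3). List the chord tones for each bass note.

Bb, D, F, A | F, A, D | G, Bb, E

Bb (7/5/3): Bb, D, F, A.
F (6/3): F, A, D.
G (♮6/3): G, Bb, E.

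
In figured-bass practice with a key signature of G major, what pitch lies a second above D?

Counting 1 letter step above D lands on E; in G major, that letter is E.

E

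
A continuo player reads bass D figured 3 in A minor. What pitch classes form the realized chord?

The written figures 3 are shorthand for 5/3: the 5 is implied.
A third above D in this key is F.
A fifth above D in this key is A.
Together with the bass D, this spells D minor in root position.

D, F, A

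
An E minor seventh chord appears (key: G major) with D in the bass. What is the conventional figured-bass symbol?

4/2

D is the seventh of E minor seventh, so the chord is in third inversion.
A seventh chord in third inversion is figured 6/4/2, conventionally abbreviated 4/2.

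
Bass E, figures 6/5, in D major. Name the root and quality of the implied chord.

C# half-diminished seventh

The figures 6/5 indicate a seventh chord in first inversion.
In first inversion the root lies a sixth above the bass: a sixth above E in D major is C#.
The chord tones are E, G, B, C#, giving C# half-diminished seventh.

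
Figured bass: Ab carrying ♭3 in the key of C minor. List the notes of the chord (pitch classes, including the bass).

Ab, Cb, Eb

The written figures ♭3 are shorthand for 5/3: the 5 is implied.
A third above Ab in this key is C, lowered to Cb by the flat.
A fifth above Ab in this key is Eb.
Together with the bass Ab, this spells Ab minor in root position.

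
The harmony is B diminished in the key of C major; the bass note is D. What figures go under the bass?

D is the third of B diminished, so the chord is in first inversion.
A triad in first inversion is figured 6/3, conventionally abbreviated 6.

6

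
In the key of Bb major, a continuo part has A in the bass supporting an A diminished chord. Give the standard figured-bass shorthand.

A is the root of A diminished, so the chord is in root position.
A triad in root position is figured 5/3, conventionally abbreviated (no figures — root-position triad).

no figures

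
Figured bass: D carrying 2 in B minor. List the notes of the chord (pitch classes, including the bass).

The written figures 2 are shorthand for 6/4/2: the 6/4 are implied.
A second above D in this key is E.
A fourth above D in this key is G.
A sixth above D in this key is B.
Together with the bass D, this spells E minor seventh in third inversion.

D, E, G, B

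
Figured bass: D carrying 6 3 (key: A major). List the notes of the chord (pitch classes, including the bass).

A third above D in this key is F#.
A sixth above D in this key is B.
Together with the bass D, this spells B minor in first inversion.

D, F#, B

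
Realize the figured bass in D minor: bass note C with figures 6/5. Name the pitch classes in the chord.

C, E, G, A

The written figures 6/5 are shorthand for 6/5/3: the 3 is implied.
A third above C in this key is E.
A fifth above C in this key is G.
A sixth above C in this key is A.
Together with the bass C, this spells A minor seventh in first inversion.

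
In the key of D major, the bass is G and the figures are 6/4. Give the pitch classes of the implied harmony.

G, C#, E

A fourth above G in this key is C#.
A sixth above G in this key is E.
Together with the bass G, this spells C# diminished in second inversion.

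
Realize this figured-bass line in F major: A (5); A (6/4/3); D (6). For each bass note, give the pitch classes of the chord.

A, C, E | A, C, D, F | D, F, Bb

A (5/3): A, C, E.
A (6/4/3): A, C, D, F.
D (6/3): D, F, Bb.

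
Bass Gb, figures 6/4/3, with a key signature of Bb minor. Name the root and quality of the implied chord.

C half-diminished seventh

The figures 6/4/3 indicate a seventh chord in second inversion.
In second inversion the root lies a fourth above the bass: a fourth above Gb in Bb minor is C.
The chord tones are Gb, Bb, C, Eb, giving C half-diminished seventh.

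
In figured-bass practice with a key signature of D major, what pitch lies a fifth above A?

E

Counting 4 letter steps above A lands on E; in D major, that letter is E.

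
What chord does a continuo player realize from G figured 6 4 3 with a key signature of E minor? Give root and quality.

C major seventh

The figures 6 4 3 indicate a seventh chord in second inversion.
In second inversion the root lies a fourth above the bass: a fourth above G in E minor is C.
The chord tones are G, B, C, E, giving C major seventh.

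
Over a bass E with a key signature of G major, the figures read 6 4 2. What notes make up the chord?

E, F#, A, C

A second above E in this key is F#.
A fourth above E in this key is A.
A sixth above E in this key is C.
Together with the bass E, this spells F# half-diminished seventh in third inversion.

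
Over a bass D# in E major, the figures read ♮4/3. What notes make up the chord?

The written figures ♮4/3 are shorthand for 6/4/3: the 6 is implied.
A third above D# in this key is F#.
A fourth above D# in this key is G#, made natural (G) by the ♮ figure.
A sixth above D# in this key is B.
Together with the bass D#, this spells G augmented major seventh in second inversion.

D#, F#, G, B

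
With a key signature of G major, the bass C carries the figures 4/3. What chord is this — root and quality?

F# half-diminished seventh

The figures 4/3 indicate a seventh chord in second inversion.
In second inversion the root lies a fourth above the bass: a fourth above C in G major is F#.
The chord tones are C, E, F#, A, giving F# half-diminished seventh.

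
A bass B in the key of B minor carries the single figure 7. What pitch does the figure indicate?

A

Counting 6 letter steps above B lands on A; in B minor, that letter is A.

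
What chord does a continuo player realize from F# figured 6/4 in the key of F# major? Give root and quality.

The figures 6/4 indicate a triad in second inversion.
In second inversion the root lies a fourth above the bass: a fourth above F# in F# major is B.
The chord tones are F#, B, D#, giving B major.

B major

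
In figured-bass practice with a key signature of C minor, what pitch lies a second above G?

Counting 1 letter step above G lands on A; in C minor, that letter is Ab.

Ab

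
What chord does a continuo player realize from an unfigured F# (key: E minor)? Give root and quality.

An unfigured bass indicates a triad in root position.
In root position the bass is the root, so the root is F#.
The chord tones are F#, A, C, giving F# diminished.

F# diminished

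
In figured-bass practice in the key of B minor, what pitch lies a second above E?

Counting 1 letter step above E lands on F; in B minor, that letter is F#.

F#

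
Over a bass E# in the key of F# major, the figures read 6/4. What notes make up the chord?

A fourth above E# in this key is A#.
A sixth above E# in this key is C#.
Together with the bass E#, this spells A# minor in second inversion.

E#, A#, C#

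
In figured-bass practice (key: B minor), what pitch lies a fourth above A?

D

Counting 3 letter steps above A lands on D; in B minor, that letter is D.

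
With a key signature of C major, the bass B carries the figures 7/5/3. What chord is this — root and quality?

The figures 7/5/3 indicate a seventh chord in root position.
In root position the bass is the root, so the root is B.
The chord tones are B, D, F, A, giving B half-diminished seventh.

B half-diminished seventh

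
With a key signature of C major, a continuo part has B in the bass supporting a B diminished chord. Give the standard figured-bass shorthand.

B is the root of B diminished, so the chord is in root position.
A triad in root position is figured 5/3, conventionally abbreviated (no figures — root-position triad).

no figures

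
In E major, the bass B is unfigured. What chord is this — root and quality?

An unfigured bass indicates a triad in root position.
In root position the bass is the root, so the root is B.
The chord tones are B, D#, F#, giving B major.

B major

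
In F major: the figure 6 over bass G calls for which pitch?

Counting 5 letter steps above G lands on E; in F major, that letter is E.

E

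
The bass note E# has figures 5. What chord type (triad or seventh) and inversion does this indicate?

5 is shorthand for 5/3.
Intervals of 5/3 above the bass form a triad; the bass is the root, so this is root position.

triad, root position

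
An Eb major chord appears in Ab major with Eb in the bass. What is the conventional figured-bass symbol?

Eb is the root of Eb major, so the chord is in root position.
A triad in root position is figured 5/3, conventionally abbreviated (no figures — root-position triad).

no figures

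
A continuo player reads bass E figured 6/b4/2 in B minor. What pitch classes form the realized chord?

A second above E in this key is F#.
A fourth above E in this key is A, lowered to Ab by the flat.
A sixth above E in this key is C#.

E, F#, Ab, C#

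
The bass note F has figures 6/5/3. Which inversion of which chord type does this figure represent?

Intervals of 6/5/3 above the bass form a seventh chord; the bass is the third, so this is first inversion.

seventh chord, first inversion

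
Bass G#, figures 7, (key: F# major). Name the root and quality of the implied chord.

The figures 7 indicate a seventh chord in root position.
In root position the bass is the root, so the root is G#.
The chord tones are G#, B, D#, F#, giving G# minor seventh.

G# minor seventh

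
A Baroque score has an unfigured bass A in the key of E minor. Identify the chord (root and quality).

A minor

An unfigured bass indicates a triad in root position.
In root position the bass is the root, so the root is A.
The chord tones are A, C, E, giving A minor.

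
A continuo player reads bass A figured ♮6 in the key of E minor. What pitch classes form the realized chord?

The written figures ♮6 are shorthand for 6/3: the 3 is implied.
A third above A in this key is C.
A sixth above A in this key is F#, made natural (F) by the ♮ figure.
Together with the bass A, this spells F major in first inversion.

A, C, F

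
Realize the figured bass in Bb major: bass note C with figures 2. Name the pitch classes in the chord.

C, D, F, A

The written figures 2 are shorthand for 6/4/2: the 6/4 are implied.
A second above C in this key is D.
A fourth above C in this key is F.
A sixth above C in this key is A.
Together with the bass C, this spells D minor seventh in third inversion.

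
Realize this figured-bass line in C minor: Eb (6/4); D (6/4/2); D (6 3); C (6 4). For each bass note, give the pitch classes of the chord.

Eb (6/4): Eb, Ab, C.
D (6/4/2): D, Eb, G, Bb.
D (6/3): D, F, Bb.
C (6/4): C, F, Ab.

Eb, Ab, C | D, Eb, G, Bb | D, F, Bb | C, F, Ab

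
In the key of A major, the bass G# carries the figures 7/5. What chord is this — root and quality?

G# half-diminished seventh

The figures 7/5 indicate a seventh chord in root position.
In root position the bass is the root, so the root is G#.
The chord tones are G#, B, D, F#, giving G# half-diminished seventh.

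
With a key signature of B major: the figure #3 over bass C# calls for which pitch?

E#

Counting 2 letter steps above C# lands on E; in B major, that letter is E.
The #3 figure raises it a semitone, giving E#.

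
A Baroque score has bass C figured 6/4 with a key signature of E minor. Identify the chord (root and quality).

F# diminished

The figures 6/4 indicate a triad in second inversion.
In second inversion the root lies a fourth above the bass: a fourth above C in E minor is F#.
The chord tones are C, F#, A, giving F# diminished.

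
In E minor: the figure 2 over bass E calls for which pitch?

Counting 1 letter step above E lands on F; in E minor, that letter is F#.

F#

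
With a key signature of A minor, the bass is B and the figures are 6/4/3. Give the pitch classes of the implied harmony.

A third above B in this key is D.
A fourth above B in this key is E.
A sixth above B in this key is G.
Together with the bass B, this spells E minor seventh in second inversion.

B, D, E, G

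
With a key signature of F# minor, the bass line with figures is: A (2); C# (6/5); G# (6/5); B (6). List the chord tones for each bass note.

A (6/4/2): A, B, D, F#.
C# (6/5/3): C#, E, G#, A.
G# (6/5/3): G#, B, D, E.
B (6/3): B, D, G#.

A, B, D, F# | C#, E, G#, A | G#, B, D, E | B, D, G#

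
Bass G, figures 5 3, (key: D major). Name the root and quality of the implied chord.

G major

The figures 5 3 indicate a triad in root position.
In root position the bass is the root, so the root is G.
The chord tones are G, B, D, giving G major.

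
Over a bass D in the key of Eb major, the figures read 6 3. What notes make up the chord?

D, F, Bb

A third above D in this key is F.
A sixth above D in this key is Bb.
Together with the bass D, this spells Bb major in first inversion.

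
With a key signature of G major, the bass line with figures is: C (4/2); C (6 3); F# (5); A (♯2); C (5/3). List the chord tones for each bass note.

C (6/4/2): C, D, F#, A.
C (6/3): C, E, A.
F# (5/3): F#, A, C.
A (6/4/#2): A, B#, D, F#.
C (5/3): C, E, G.

C, D, F#, A | C, E, A | F#, A, C | A, B#, D, F# | C, E, G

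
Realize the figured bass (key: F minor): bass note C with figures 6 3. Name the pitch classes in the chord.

A third above C in this key is Eb.
A sixth above C in this key is Ab.
Together with the bass C, this spells Ab major in first inversion.

C, Eb, Ab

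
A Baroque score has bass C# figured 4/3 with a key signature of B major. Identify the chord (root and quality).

The figures 4/3 indicate a seventh chord in second inversion.
In second inversion the root lies a fourth above the bass: a fourth above C# in B major is F#.
The chord tones are C#, E, F#, A#, giving F# dominant seventh.

F# dominant seventh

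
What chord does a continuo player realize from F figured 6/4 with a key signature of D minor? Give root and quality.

The figures 6/4 indicate a triad in second inversion.
In second inversion the root lies a fourth above the bass: a fourth above F in D minor is Bb.
The chord tones are F, Bb, D, giving Bb major.

Bb major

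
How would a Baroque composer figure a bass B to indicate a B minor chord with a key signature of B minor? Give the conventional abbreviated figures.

B is the root of B minor, so the chord is in root position.
A triad in root position is figured 5/3, conventionally abbreviated (no figures — root-position triad).

no figures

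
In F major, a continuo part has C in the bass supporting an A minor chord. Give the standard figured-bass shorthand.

6

C is the third of A minor, so the chord is in first inversion.
A triad in first inversion is figured 6/3, conventionally abbreviated 6.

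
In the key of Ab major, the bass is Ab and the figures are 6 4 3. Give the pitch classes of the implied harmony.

A third above Ab in this key is C.
A fourth above Ab in this key is Db.
A sixth above Ab in this key is F.
Together with the bass Ab, this spells Db major seventh in second inversion.

Ab, C, Db, F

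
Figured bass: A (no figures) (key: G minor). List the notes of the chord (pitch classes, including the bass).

A, C, Eb

An unfigured bass implies 5/3.
A third above A in this key is C.
A fifth above A in this key is Eb.
Together with the bass A, this spells A diminished in root position.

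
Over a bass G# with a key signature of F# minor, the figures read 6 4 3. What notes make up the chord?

G#, B, C#, E

A third above G# in this key is B.
A fourth above G# in this key is C#.
A sixth above G# in this key is E.
Together with the bass G#, this spells C# minor seventh in second inversion.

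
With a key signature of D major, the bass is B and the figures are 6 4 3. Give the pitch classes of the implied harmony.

A third above B in this key is D.
A fourth above B in this key is E.
A sixth above B in this key is G.
Together with the bass B, this spells E minor seventh in second inversion.

B, D, E, G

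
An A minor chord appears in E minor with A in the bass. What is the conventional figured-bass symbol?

no figures

A is the root of A minor, so the chord is in root position.
A triad in root position is figured 5/3, conventionally abbreviated (no figures — root-position triad).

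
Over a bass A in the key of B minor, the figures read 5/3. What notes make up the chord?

A, C#, E

A third above A in this key is C#.
A fifth above A in this key is E.
Together with the bass A, this spells A major in root position.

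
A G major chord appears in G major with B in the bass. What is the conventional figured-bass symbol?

B is the third of G major, so the chord is in first inversion.
A triad in first inversion is figured 6/3, conventionally abbreviated 6.

6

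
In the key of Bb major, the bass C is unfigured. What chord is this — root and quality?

An unfigured bass indicates a triad in root position.
In root position the bass is the root, so the root is C.
The chord tones are C, Eb, G, giving C minor.

C minor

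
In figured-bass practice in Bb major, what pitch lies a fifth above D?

A

Counting 4 letter steps above D lands on A; in Bb major, that letter is A.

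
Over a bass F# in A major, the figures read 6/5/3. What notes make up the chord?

F#, A, C#, D

A third above F# in this key is A.
A fifth above F# in this key is C#.
A sixth above F# in this key is D.
Together with the bass F#, this spells D major seventh in first inversion.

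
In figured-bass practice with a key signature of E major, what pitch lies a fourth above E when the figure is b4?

Counting 3 letter steps above E lands on A; in E major, that letter is A.
The b4 figure lowers it a semitone, giving Ab.

Ab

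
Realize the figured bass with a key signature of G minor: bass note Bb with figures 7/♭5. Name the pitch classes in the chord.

Bb, D, Fb, A

The written figures 7/♭5 are shorthand for 7/5/3: the 3 is implied.
A third above Bb in this key is D.
A fifth above Bb in this key is F, lowered to Fb by the flat.
A seventh above Bb in this key is A.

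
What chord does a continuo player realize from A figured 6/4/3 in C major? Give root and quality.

D minor seventh

The figures 6/4/3 indicate a seventh chord in second inversion.
In second inversion the root lies a fourth above the bass: a fourth above A in C major is D.
The chord tones are A, C, D, F, giving D minor seventh.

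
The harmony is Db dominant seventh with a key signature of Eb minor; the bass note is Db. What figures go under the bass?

7

Db is the root of Db dominant seventh, so the chord is in root position.
A seventh chord in root position is figured 7/5/3, conventionally abbreviated 7.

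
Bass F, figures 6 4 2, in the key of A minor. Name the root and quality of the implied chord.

The figures 6 4 2 indicate a seventh chord in third inversion.
In third inversion the root lies a second above the bass: a second above F in A minor is G.
The chord tones are F, G, B, D, giving G dominant seventh.

G dominant seventh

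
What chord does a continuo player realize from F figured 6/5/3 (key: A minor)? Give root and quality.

The figures 6/5/3 indicate a seventh chord in first inversion.
In first inversion the root lies a sixth above the bass: a sixth above F in A minor is D.
The chord tones are F, A, C, D, giving D minor seventh.

D minor seventh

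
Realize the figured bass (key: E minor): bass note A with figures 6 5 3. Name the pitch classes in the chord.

A third above A in this key is C.
A fifth above A in this key is E.
A sixth above A in this key is F#.
Together with the bass A, this spells F# half-diminished seventh in first inversion.

A, C, E, F#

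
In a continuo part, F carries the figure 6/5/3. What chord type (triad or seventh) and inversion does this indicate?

Intervals of 6/5/3 above the bass form a seventh chord; the bass is the third, so this is first inversion.

seventh chord, first inversion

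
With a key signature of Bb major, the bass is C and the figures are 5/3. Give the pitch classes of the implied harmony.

C, Eb, G

A third above C in this key is Eb.
A fifth above C in this key is G.
Together with the bass C, this spells C minor in root position.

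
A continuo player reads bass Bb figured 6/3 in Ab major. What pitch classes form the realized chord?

A third above Bb in this key is Db.
A sixth above Bb in this key is G.
Together with the bass Bb, this spells G diminished in first inversion.

Bb, Db, G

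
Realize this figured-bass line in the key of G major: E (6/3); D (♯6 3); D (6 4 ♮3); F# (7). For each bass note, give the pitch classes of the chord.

E (6/3): E, G, C.
D (#6/3): D, F#, B#.
D (6/4/♮3): D, F, G, B.
F# (7/5/3): F#, A, C, E.

E, G, C | D, F#, B# | D, F, G, B | F#, A, C, E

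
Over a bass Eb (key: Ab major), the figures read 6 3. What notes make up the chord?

A third above Eb in this key is G.
A sixth above Eb in this key is C.
Together with the bass Eb, this spells C minor in first inversion.

Eb, G, C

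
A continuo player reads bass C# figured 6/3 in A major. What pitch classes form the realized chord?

C#, E, A

A third above C# in this key is E.
A sixth above C# in this key is A.
Together with the bass C#, this spells A major in first inversion.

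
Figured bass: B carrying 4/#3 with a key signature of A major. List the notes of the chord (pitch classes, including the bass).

B, D#, E, G#

The written figures 4/#3 are shorthand for 6/4/3: the 6 is implied.
A third above B in this key is D, raised to D# by the sharp.
A fourth above B in this key is E.
A sixth above B in this key is G#.
Together with the bass B, this spells E major seventh in second inversion.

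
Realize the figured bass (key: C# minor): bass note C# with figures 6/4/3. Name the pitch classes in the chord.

C#, E, F#, A

A third above C# in this key is E.
A fourth above C# in this key is F#.
A sixth above C# in this key is A.
Together with the bass C#, this spells F# minor seventh in second inversion.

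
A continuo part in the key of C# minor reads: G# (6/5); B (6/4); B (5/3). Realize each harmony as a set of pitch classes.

G# (6/5/3): G#, B, D#, E.
B (6/4): B, E, G#.
B (5/3): B, D#, F#.

G#, B, D#, E | B, E, G# | B, D#, F#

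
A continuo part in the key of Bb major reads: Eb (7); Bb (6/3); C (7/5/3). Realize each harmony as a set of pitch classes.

Eb (7/5/3): Eb, G, Bb, D.
Bb (6/3): Bb, D, G.
C (7/5/3): C, Eb, G, Bb.

Eb, G, Bb, D | Bb, D, G | C, Eb, G, Bb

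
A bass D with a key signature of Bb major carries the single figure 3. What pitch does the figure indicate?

Counting 2 letter steps above D lands on F; in Bb major, that letter is F.

F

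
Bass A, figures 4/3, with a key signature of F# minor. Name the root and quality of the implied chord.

The figures 4/3 indicate a seventh chord in second inversion.
In second inversion the root lies a fourth above the bass: a fourth above A in F# minor is D.
The chord tones are A, C#, D, F#, giving D major seventh.

D major seventh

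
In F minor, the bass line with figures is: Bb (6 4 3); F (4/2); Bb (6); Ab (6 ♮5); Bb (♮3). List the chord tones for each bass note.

Bb, Db, Eb, G | F, G, Bb, Db | Bb, Db, G | Ab, C, E, F | Bb, D, F

Bb (6/4/3): Bb, Db, Eb, G.
F (6/4/2): F, G, Bb, Db.
Bb (6/3): Bb, Db, G.
Ab (6/♮5/3): Ab, C, E, F.
Bb (5/♮3): Bb, D, F.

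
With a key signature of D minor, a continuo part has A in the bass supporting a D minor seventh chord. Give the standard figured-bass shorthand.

A is the fifth of D minor seventh, so the chord is in second inversion.
A seventh chord in second inversion is figured 6/4/3, conventionally abbreviated 4/3.

4/3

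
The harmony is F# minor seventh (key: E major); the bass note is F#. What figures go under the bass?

7

F# is the root of F# minor seventh, so the chord is in root position.
A seventh chord in root position is figured 7/5/3, conventionally abbreviated 7.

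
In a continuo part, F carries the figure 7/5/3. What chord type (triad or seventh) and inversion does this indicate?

seventh chord, root position

Intervals of 7/5/3 above the bass form a seventh chord; the bass is the root, so this is root position.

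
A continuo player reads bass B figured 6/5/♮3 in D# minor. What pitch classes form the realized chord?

A third above B in this key is D#, made natural (D) by the ♮ figure.
A fifth above B in this key is F#.
A sixth above B in this key is G#.
Together with the bass B, this spells G# half-diminished seventh in first inversion.

B, D, F#, G#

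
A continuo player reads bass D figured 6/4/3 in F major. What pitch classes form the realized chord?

D, F, G, Bb

A third above D in this key is F.
A fourth above D in this key is G.
A sixth above D in this key is Bb.
Together with the bass D, this spells G minor seventh in second inversion.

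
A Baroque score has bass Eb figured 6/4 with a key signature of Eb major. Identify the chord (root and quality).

Ab major

The figures 6/4 indicate a triad in second inversion.
In second inversion the root lies a fourth above the bass: a fourth above Eb in Eb major is Ab.
The chord tones are Eb, Ab, C, giving Ab major.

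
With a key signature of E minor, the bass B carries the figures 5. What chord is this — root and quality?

The figures 5 indicate a triad in root position.
In root position the bass is the root, so the root is B.
The chord tones are B, D, F#, giving B minor.

B minor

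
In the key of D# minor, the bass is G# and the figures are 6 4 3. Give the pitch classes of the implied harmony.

A third above G# in this key is B.
A fourth above G# in this key is C#.
A sixth above G# in this key is E#.
Together with the bass G#, this spells C# dominant seventh in second inversion.

G#, B, C#, E#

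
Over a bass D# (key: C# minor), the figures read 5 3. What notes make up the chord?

A third above D# in this key is F#.
A fifth above D# in this key is A.
Together with the bass D#, this spells D# diminished in root position.

D#, F#, A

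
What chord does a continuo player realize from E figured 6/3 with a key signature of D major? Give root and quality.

C# diminished

The figures 6/3 indicate a triad in first inversion.
In first inversion the root lies a sixth above the bass: a sixth above E in D major is C#.
The chord tones are E, G, C#, giving C# diminished.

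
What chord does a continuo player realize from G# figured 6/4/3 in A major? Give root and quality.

The figures 6/4/3 indicate a seventh chord in second inversion.
In second inversion the root lies a fourth above the bass: a fourth above G# in A major is C#.
The chord tones are G#, B, C#, E, giving C# minor seventh.

C# minor seventh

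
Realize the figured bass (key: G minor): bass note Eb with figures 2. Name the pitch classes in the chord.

Eb, F, A, C

The written figures 2 are shorthand for 6/4/2: the 6/4 are implied.
A second above Eb in this key is F.
A fourth above Eb in this key is A.
A sixth above Eb in this key is C.
Together with the bass Eb, this spells F dominant seventh in third inversion.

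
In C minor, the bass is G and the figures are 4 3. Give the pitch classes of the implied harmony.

G, Bb, C, Eb

The written figures 4 3 are shorthand for 6/4/3: the 6 is implied.
A third above G in this key is Bb.
A fourth above G in this key is C.
A sixth above G in this key is Eb.
Together with the bass G, this spells C minor seventh in second inversion.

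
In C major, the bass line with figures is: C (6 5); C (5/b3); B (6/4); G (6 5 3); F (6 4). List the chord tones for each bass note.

C (6/5/3): C, E, G, A.
C (5/b3): C, Eb, G.
B (6/4): B, E, G.
G (6/5/3): G, B, D, E.
F (6/4): F, B, D.

C, E, G, A | C, Eb, G | B, E, G | G, B, D, E | F, B, D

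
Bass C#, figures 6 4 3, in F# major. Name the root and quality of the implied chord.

The figures 6 4 3 indicate a seventh chord in second inversion.
In second inversion the root lies a fourth above the bass: a fourth above C# in F# major is F#.
The chord tones are C#, E#, F#, A#, giving F# major seventh.

F# major seventh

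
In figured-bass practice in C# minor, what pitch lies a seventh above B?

Counting 6 letter steps above B lands on A; in C# minor, that letter is A.

A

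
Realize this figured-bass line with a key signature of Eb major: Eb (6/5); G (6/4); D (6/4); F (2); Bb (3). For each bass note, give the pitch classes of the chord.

Eb, G, Bb, C | G, C, Eb | D, G, Bb | F, G, Bb, D | Bb, D, F

Eb (6/5/3): Eb, G, Bb, C.
G (6/4): G, C, Eb.
D (6/4): D, G, Bb.
F (6/4/2): F, G, Bb, D.
Bb (5/3): Bb, D, F.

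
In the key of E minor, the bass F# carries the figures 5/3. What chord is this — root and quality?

The figures 5/3 indicate a triad in root position.
In root position the bass is the root, so the root is F#.
The chord tones are F#, A, C, giving F# diminished.

F# diminished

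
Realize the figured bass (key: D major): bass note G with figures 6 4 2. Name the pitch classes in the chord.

G, A, C#, E

A second above G in this key is A.
A fourth above G in this key is C#.
A sixth above G in this key is E.
Together with the bass G, this spells A dominant seventh in third inversion.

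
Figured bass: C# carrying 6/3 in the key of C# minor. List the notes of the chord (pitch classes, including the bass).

C#, E, A

A third above C# in this key is E.
A sixth above C# in this key is A.
Together with the bass C#, this spells A major in first inversion.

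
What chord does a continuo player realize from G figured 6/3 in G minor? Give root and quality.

Eb major

The figures 6/3 indicate a triad in first inversion.
In first inversion the root lies a sixth above the bass: a sixth above G in G minor is Eb.
The chord tones are G, Bb, Eb, giving Eb major.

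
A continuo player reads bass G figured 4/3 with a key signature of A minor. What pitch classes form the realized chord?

The written figures 4/3 are shorthand for 6/4/3: the 6 is implied.
A third above G in this key is B.
A fourth above G in this key is C.
A sixth above G in this key is E.
Together with the bass G, this spells C major seventh in second inversion.

G, B, C, E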